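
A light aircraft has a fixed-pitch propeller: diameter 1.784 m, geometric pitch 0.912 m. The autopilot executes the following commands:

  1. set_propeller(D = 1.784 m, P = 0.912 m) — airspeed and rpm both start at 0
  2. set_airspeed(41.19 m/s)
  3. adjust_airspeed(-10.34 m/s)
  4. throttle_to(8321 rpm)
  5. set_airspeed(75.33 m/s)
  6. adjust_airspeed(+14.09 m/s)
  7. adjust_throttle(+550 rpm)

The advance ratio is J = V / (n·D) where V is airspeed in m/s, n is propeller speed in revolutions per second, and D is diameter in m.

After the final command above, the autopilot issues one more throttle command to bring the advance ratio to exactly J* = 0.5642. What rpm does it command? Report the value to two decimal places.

rpm = 5330.38

set_propeller: D = 1.784 m, P = 0.912 m (p = P/D = 0.511211); state ← (V=0, rpm=0)
set_airspeed(41.19): V ← 41.19 m/s
adjust_airspeed(-10.34): V ← 41.19 -10.34 = 30.85 m/s
throttle_to(8321): rpm ← 8321
set_airspeed(75.33): V ← 75.33 m/s
adjust_airspeed(+14.09): V ← 75.33 +14.09 = 89.42 m/s
adjust_throttle(+550): rpm ← 8321 +550 = 8871
final state: V = 89.42 m/s, rpm = 8871 → n = rpm/60 = 147.850000 rev/s
target J* = 0.5642; solve J* = V/(n·D) for n: n = V/(J*·D) = 89.42/(0.5642 × 1.784) = 88.839628 rev/s
rpm = 60·n = 5330.377709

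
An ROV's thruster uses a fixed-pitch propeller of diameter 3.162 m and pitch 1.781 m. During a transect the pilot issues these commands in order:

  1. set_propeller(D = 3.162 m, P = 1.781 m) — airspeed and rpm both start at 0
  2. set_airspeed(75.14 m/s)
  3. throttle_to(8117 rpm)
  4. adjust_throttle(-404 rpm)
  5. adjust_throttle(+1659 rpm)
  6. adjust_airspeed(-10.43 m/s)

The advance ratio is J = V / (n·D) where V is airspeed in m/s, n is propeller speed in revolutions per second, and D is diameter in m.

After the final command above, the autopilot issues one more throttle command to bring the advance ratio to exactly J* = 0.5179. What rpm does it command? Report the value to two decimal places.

rpm = 2370.91

set_propeller: D = 3.162 m, P = 1.781 m (p = P/D = 0.563251); state ← (V=0, rpm=0)
set_airspeed(75.14): V ← 75.14 m/s
throttle_to(8117): rpm ← 8117
adjust_throttle(-404): rpm ← 8117 -404 = 7713
adjust_throttle(+1659): rpm ← 7713 +1659 = 9372
adjust_airspeed(-10.43): V ← 75.14 -10.43 = 64.71 m/s
final state: V = 64.71 m/s, rpm = 9372 → n = rpm/60 = 156.200000 rev/s
target J* = 0.5179; solve J* = V/(n·D) for n: n = V/(J*·D) = 64.71/(0.5179 × 3.162) = 39.515149 rev/s
rpm = 60·n = 2370.908936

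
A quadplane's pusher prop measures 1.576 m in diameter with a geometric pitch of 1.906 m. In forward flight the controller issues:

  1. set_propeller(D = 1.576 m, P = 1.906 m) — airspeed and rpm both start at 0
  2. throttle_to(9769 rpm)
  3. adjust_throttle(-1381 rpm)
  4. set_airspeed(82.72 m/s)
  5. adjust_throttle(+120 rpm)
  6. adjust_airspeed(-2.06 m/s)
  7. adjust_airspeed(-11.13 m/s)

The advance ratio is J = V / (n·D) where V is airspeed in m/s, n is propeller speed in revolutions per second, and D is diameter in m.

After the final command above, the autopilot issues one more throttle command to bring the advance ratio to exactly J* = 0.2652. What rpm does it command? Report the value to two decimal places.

set_propeller: D = 1.576 m, P = 1.906 m (p = P/D = 1.209391); state ← (V=0, rpm=0)
throttle_to(9769): rpm ← 9769
adjust_throttle(-1381): rpm ← 9769 -1381 = 8388
set_airspeed(82.72): V ← 82.72 m/s
adjust_throttle(+120): rpm ← 8388 +120 = 8508
adjust_airspeed(-2.06): V ← 82.72 -2.06 = 80.66 m/s
adjust_airspeed(-11.13): V ← 80.66 -11.13 = 69.53 m/s
final state: V = 69.53 m/s, rpm = 8508 → n = rpm/60 = 141.800000 rev/s
target J* = 0.2652; solve J* = V/(n·D) for n: n = V/(J*·D) = 69.53/(0.2652 × 1.576) = 166.357543 rev/s
rpm = 60·n = 9981.452558

rpm = 9981.45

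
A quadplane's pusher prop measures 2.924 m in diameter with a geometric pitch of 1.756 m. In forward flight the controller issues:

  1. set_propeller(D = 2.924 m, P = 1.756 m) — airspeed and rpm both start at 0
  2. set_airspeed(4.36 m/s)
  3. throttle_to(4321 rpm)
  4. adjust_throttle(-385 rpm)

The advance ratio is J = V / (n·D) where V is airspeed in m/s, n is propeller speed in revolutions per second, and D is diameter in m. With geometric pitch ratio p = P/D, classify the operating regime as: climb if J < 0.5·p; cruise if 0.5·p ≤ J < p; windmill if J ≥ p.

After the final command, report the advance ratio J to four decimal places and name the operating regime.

set_propeller: D = 2.924 m, P = 1.756 m (p = P/D = 0.600547); state ← (V=0, rpm=0)
set_airspeed(4.36): V ← 4.36 m/s
throttle_to(4321): rpm ← 4321
adjust_throttle(-385): rpm ← 4321 -385 = 3936
final state: V = 4.36 m/s, rpm = 3936 → n = rpm/60 = 65.600000 rev/s
J = V / (n·D) = 4.36 / (65.600000 × 2.924) = 0.022730
regime bands: climb J<0.3003 | cruise [0.3003, 0.6005) | windmill J≥0.6005
J = 0.0227 → climb

J = 0.0227, regime = climb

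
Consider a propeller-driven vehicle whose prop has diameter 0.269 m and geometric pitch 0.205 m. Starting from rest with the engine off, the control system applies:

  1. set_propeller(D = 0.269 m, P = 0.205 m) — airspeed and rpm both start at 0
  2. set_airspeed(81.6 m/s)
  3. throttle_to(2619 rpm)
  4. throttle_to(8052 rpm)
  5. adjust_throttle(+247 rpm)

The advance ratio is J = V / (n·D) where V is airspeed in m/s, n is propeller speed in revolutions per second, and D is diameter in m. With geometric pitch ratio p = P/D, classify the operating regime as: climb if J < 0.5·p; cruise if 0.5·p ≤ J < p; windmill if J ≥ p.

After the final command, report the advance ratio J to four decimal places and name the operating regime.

J = 2.1931, regime = windmill

set_propeller: D = 0.269 m, P = 0.205 m (p = P/D = 0.762082); state ← (V=0, rpm=0)
set_airspeed(81.6): V ← 81.6 m/s
throttle_to(2619): rpm ← 2619
throttle_to(8052): rpm ← 8052
adjust_throttle(+247): rpm ← 8052 +247 = 8299
final state: V = 81.6 m/s, rpm = 8299 → n = rpm/60 = 138.316667 rev/s
J = V / (n·D) = 81.6 / (138.316667 × 0.269) = 2.193125
regime bands: climb J<0.3810 | cruise [0.3810, 0.7621) | windmill J≥0.7621
J = 2.1931 → windmill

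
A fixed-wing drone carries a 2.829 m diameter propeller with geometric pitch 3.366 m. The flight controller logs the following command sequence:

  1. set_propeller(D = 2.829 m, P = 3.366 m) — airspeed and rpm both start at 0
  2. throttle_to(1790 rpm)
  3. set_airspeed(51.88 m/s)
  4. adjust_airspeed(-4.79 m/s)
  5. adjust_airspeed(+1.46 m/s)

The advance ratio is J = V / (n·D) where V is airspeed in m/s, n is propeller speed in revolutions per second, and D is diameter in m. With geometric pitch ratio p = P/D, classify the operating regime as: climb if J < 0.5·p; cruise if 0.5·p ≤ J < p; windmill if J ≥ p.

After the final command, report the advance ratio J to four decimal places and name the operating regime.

J = 0.5752, regime = climb

set_propeller: D = 2.829 m, P = 3.366 m (p = P/D = 1.189820); state ← (V=0, rpm=0)
throttle_to(1790): rpm ← 1790
set_airspeed(51.88): V ← 51.88 m/s
adjust_airspeed(-4.79): V ← 51.88 -4.79 = 47.09 m/s
adjust_airspeed(+1.46): V ← 47.09 +1.46 = 48.55 m/s
final state: V = 48.55 m/s, rpm = 1790 → n = rpm/60 = 29.833333 rev/s
J = V / (n·D) = 48.55 / (29.833333 × 2.829) = 0.575247
regime bands: climb J<0.5949 | cruise [0.5949, 1.1898) | windmill J≥1.1898
J = 0.5752 → climb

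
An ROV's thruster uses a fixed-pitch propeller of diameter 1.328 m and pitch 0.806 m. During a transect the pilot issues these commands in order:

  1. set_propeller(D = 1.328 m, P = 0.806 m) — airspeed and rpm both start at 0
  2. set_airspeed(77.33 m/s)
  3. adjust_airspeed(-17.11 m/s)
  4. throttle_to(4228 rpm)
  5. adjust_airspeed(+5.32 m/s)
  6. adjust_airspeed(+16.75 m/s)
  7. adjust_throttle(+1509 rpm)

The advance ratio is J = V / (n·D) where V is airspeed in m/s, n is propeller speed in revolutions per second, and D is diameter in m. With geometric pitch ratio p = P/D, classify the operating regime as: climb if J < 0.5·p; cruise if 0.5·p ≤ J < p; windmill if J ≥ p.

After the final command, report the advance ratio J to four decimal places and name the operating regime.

set_propeller: D = 1.328 m, P = 0.806 m (p = P/D = 0.606928); state ← (V=0, rpm=0)
set_airspeed(77.33): V ← 77.33 m/s
adjust_airspeed(-17.11): V ← 77.33 -17.11 = 60.22 m/s
throttle_to(4228): rpm ← 4228
adjust_airspeed(+5.32): V ← 60.22 +5.32 = 65.54 m/s
adjust_airspeed(+16.75): V ← 65.54 +16.75 = 82.29 m/s
adjust_throttle(+1509): rpm ← 4228 +1509 = 5737
final state: V = 82.29 m/s, rpm = 5737 → n = rpm/60 = 95.616667 rev/s
J = V / (n·D) = 82.29 / (95.616667 × 1.328) = 0.648060
regime bands: climb J<0.3035 | cruise [0.3035, 0.6069) | windmill J≥0.6069
J = 0.6481 → windmill

J = 0.6481, regime = windmill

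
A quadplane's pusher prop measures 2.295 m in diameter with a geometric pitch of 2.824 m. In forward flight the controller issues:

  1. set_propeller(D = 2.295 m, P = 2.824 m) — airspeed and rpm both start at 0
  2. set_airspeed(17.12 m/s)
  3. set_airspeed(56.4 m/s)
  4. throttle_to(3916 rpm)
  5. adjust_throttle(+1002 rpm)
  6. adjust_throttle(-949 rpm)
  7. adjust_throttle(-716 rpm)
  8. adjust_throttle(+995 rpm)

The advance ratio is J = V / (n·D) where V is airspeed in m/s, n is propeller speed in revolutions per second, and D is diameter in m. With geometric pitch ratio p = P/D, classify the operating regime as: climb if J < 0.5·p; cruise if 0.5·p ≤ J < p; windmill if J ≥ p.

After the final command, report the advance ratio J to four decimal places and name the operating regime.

J = 0.3471, regime = climb

set_propeller: D = 2.295 m, P = 2.824 m (p = P/D = 1.230501); state ← (V=0, rpm=0)
set_airspeed(17.12): V ← 17.12 m/s
set_airspeed(56.4): V ← 56.4 m/s
throttle_to(3916): rpm ← 3916
adjust_throttle(+1002): rpm ← 3916 +1002 = 4918
adjust_throttle(-949): rpm ← 4918 -949 = 3969
adjust_throttle(-716): rpm ← 3969 -716 = 3253
adjust_throttle(+995): rpm ← 3253 +995 = 4248
final state: V = 56.4 m/s, rpm = 4248 → n = rpm/60 = 70.800000 rev/s
J = V / (n·D) = 56.4 / (70.800000 × 2.295) = 0.347107
regime bands: climb J<0.6153 | cruise [0.6153, 1.2305) | windmill J≥1.2305
J = 0.3471 → climb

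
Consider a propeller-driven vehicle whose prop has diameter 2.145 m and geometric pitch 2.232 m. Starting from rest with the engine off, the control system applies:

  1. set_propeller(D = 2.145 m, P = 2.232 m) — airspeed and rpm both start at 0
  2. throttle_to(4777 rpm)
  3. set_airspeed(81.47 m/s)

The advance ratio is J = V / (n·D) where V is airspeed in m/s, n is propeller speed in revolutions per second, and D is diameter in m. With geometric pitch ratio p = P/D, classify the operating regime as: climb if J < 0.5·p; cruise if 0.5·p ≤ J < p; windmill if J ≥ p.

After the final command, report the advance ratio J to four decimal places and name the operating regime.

J = 0.4771, regime = climb

set_propeller: D = 2.145 m, P = 2.232 m (p = P/D = 1.040559); state ← (V=0, rpm=0)
throttle_to(4777): rpm ← 4777
set_airspeed(81.47): V ← 81.47 m/s
final state: V = 81.47 m/s, rpm = 4777 → n = rpm/60 = 79.616667 rev/s
J = V / (n·D) = 81.47 / (79.616667 × 2.145) = 0.477053
regime bands: climb J<0.5203 | cruise [0.5203, 1.0406) | windmill J≥1.0406
J = 0.4771 → climb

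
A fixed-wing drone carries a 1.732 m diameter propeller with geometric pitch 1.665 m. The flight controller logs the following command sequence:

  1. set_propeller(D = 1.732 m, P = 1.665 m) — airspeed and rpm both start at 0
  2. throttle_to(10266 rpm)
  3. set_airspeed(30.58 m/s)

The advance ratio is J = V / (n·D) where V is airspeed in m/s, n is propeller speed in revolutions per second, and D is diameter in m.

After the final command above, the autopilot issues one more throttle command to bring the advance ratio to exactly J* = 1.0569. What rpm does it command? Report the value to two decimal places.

set_propeller: D = 1.732 m, P = 1.665 m (p = P/D = 0.961316); state ← (V=0, rpm=0)
throttle_to(10266): rpm ← 10266
set_airspeed(30.58): V ← 30.58 m/s
final state: V = 30.58 m/s, rpm = 10266 → n = rpm/60 = 171.100000 rev/s
target J* = 1.0569; solve J* = V/(n·D) for n: n = V/(J*·D) = 30.58/(1.0569 × 1.732) = 16.705354 rev/s
rpm = 60·n = 1002.321269

rpm = 1002.32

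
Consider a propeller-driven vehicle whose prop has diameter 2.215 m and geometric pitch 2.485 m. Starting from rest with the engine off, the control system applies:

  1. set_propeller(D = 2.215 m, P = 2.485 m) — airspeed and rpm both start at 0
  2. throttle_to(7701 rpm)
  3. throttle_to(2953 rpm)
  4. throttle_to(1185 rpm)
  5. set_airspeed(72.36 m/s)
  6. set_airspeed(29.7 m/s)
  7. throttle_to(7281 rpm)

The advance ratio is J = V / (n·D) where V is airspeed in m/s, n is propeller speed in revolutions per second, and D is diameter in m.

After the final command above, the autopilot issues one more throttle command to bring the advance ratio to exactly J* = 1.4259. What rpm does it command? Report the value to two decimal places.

rpm = 564.22

set_propeller: D = 2.215 m, P = 2.485 m (p = P/D = 1.121896); state ← (V=0, rpm=0)
throttle_to(7701): rpm ← 7701
throttle_to(2953): rpm ← 2953
throttle_to(1185): rpm ← 1185
set_airspeed(72.36): V ← 72.36 m/s
set_airspeed(29.7): V ← 29.7 m/s
throttle_to(7281): rpm ← 7281
final state: V = 29.7 m/s, rpm = 7281 → n = rpm/60 = 121.350000 rev/s
target J* = 1.4259; solve J* = V/(n·D) for n: n = V/(J*·D) = 29.7/(1.4259 × 2.215) = 9.403589 rev/s
rpm = 60·n = 564.215354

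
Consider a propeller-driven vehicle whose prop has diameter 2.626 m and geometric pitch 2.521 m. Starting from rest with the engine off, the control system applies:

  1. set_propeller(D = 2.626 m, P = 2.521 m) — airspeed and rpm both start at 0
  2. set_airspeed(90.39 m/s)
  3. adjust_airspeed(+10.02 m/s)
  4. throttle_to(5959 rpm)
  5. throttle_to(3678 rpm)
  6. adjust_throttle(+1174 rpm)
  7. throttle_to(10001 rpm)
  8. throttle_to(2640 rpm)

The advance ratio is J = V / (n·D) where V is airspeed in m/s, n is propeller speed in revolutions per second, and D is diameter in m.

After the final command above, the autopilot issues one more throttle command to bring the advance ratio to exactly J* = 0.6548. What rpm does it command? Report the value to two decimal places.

set_propeller: D = 2.626 m, P = 2.521 m (p = P/D = 0.960015); state ← (V=0, rpm=0)
set_airspeed(90.39): V ← 90.39 m/s
adjust_airspeed(+10.02): V ← 90.39 +10.02 = 100.41 m/s
throttle_to(5959): rpm ← 5959
throttle_to(3678): rpm ← 3678
adjust_throttle(+1174): rpm ← 3678 +1174 = 4852
throttle_to(10001): rpm ← 10001
throttle_to(2640): rpm ← 2640
final state: V = 100.41 m/s, rpm = 2640 → n = rpm/60 = 44.000000 rev/s
target J* = 0.6548; solve J* = V/(n·D) for n: n = V/(J*·D) = 100.41/(0.6548 × 2.626) = 58.394719 rev/s
rpm = 60·n = 3503.683153

rpm = 3503.68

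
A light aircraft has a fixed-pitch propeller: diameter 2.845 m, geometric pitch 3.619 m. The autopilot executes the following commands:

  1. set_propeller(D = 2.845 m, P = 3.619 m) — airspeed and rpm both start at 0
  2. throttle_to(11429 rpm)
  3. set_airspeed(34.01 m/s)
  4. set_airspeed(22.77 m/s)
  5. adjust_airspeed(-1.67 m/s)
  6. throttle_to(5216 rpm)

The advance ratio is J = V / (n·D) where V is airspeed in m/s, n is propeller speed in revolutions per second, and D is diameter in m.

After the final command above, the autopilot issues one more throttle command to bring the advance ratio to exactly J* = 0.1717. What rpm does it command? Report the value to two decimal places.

set_propeller: D = 2.845 m, P = 3.619 m (p = P/D = 1.272056); state ← (V=0, rpm=0)
throttle_to(11429): rpm ← 11429
set_airspeed(34.01): V ← 34.01 m/s
set_airspeed(22.77): V ← 22.77 m/s
adjust_airspeed(-1.67): V ← 22.77 -1.67 = 21.1 m/s
throttle_to(5216): rpm ← 5216
final state: V = 21.1 m/s, rpm = 5216 → n = rpm/60 = 86.933333 rev/s
target J* = 0.1717; solve J* = V/(n·D) for n: n = V/(J*·D) = 21.1/(0.1717 × 2.845) = 43.194643 rev/s
rpm = 60·n = 2591.678583

rpm = 2591.68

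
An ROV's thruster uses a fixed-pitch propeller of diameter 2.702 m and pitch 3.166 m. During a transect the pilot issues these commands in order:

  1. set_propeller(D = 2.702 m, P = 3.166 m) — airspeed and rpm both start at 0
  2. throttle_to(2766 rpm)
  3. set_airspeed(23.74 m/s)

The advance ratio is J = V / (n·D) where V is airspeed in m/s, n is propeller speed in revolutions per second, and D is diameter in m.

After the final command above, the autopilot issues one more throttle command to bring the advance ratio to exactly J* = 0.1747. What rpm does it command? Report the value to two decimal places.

set_propeller: D = 2.702 m, P = 3.166 m (p = P/D = 1.171725); state ← (V=0, rpm=0)
throttle_to(2766): rpm ← 2766
set_airspeed(23.74): V ← 23.74 m/s
final state: V = 23.74 m/s, rpm = 2766 → n = rpm/60 = 46.100000 rev/s
target J* = 0.1747; solve J* = V/(n·D) for n: n = V/(J*·D) = 23.74/(0.1747 × 2.702) = 50.292412 rev/s
rpm = 60·n = 3017.544722

rpm = 3017.54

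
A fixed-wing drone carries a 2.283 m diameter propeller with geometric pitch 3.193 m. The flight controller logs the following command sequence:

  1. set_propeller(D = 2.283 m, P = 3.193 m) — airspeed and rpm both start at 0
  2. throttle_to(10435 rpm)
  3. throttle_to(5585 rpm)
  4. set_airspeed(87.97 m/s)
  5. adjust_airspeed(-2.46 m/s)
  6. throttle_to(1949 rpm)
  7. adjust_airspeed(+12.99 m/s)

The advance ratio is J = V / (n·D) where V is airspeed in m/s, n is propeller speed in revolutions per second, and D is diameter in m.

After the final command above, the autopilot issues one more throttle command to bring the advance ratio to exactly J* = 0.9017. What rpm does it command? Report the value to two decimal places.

rpm = 2870.91

set_propeller: D = 2.283 m, P = 3.193 m (p = P/D = 1.398598); state ← (V=0, rpm=0)
throttle_to(10435): rpm ← 10435
throttle_to(5585): rpm ← 5585
set_airspeed(87.97): V ← 87.97 m/s
adjust_airspeed(-2.46): V ← 87.97 -2.46 = 85.51 m/s
throttle_to(1949): rpm ← 1949
adjust_airspeed(+12.99): V ← 85.51 +12.99 = 98.5 m/s
final state: V = 98.5 m/s, rpm = 1949 → n = rpm/60 = 32.483333 rev/s
target J* = 0.9017; solve J* = V/(n·D) for n: n = V/(J*·D) = 98.5/(0.9017 × 2.283) = 47.848491 rev/s
rpm = 60·n = 2870.909482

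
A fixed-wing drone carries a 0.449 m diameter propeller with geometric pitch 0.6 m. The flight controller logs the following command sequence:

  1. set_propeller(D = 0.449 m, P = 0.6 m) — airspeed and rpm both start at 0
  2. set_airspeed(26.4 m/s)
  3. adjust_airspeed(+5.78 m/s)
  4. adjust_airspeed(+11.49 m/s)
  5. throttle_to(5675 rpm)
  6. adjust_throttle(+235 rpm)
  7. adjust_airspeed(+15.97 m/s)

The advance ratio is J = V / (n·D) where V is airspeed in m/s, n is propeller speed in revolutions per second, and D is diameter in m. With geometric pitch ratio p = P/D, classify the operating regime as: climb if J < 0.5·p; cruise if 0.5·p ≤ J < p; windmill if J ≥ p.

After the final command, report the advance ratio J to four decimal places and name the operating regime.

set_propeller: D = 0.449 m, P = 0.6 m (p = P/D = 1.336303); state ← (V=0, rpm=0)
set_airspeed(26.4): V ← 26.4 m/s
adjust_airspeed(+5.78): V ← 26.4 +5.78 = 32.18 m/s
adjust_airspeed(+11.49): V ← 32.18 +11.49 = 43.67 m/s
throttle_to(5675): rpm ← 5675
adjust_throttle(+235): rpm ← 5675 +235 = 5910
adjust_airspeed(+15.97): V ← 43.67 +15.97 = 59.64 m/s
final state: V = 59.64 m/s, rpm = 5910 → n = rpm/60 = 98.500000 rev/s
J = V / (n·D) = 59.64 / (98.500000 × 0.449) = 1.348513
regime bands: climb J<0.6682 | cruise [0.6682, 1.3363) | windmill J≥1.3363
J = 1.3485 → windmill

J = 1.3485, regime = windmill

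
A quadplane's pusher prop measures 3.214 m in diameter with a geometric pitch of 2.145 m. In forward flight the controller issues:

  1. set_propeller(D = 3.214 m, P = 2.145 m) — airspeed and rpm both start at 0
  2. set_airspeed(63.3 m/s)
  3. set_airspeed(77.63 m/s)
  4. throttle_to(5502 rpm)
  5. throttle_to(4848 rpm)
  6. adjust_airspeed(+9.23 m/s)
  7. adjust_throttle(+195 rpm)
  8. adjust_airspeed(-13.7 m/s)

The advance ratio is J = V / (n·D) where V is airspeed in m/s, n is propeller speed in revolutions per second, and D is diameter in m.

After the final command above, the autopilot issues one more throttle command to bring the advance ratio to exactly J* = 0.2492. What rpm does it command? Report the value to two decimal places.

rpm = 5480.64

set_propeller: D = 3.214 m, P = 2.145 m (p = P/D = 0.667393); state ← (V=0, rpm=0)
set_airspeed(63.3): V ← 63.3 m/s
set_airspeed(77.63): V ← 77.63 m/s
throttle_to(5502): rpm ← 5502
throttle_to(4848): rpm ← 4848
adjust_airspeed(+9.23): V ← 77.63 +9.23 = 86.86 m/s
adjust_throttle(+195): rpm ← 4848 +195 = 5043
adjust_airspeed(-13.7): V ← 86.86 -13.7 = 73.16 m/s
final state: V = 73.16 m/s, rpm = 5043 → n = rpm/60 = 84.050000 rev/s
target J* = 0.2492; solve J* = V/(n·D) for n: n = V/(J*·D) = 73.16/(0.2492 × 3.214) = 91.343950 rev/s
rpm = 60·n = 5480.636980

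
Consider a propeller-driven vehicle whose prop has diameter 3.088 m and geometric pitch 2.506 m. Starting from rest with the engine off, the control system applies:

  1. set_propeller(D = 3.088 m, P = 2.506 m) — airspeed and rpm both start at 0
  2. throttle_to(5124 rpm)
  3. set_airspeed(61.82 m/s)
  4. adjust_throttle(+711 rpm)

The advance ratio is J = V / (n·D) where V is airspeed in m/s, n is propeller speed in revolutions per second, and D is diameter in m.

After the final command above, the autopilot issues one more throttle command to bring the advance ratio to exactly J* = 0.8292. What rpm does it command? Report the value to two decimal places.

set_propeller: D = 3.088 m, P = 2.506 m (p = P/D = 0.811528); state ← (V=0, rpm=0)
throttle_to(5124): rpm ← 5124
set_airspeed(61.82): V ← 61.82 m/s
adjust_throttle(+711): rpm ← 5124 +711 = 5835
final state: V = 61.82 m/s, rpm = 5835 → n = rpm/60 = 97.250000 rev/s
target J* = 0.8292; solve J* = V/(n·D) for n: n = V/(J*·D) = 61.82/(0.8292 × 3.088) = 24.143066 rev/s
rpm = 60·n = 1448.583940

rpm = 1448.58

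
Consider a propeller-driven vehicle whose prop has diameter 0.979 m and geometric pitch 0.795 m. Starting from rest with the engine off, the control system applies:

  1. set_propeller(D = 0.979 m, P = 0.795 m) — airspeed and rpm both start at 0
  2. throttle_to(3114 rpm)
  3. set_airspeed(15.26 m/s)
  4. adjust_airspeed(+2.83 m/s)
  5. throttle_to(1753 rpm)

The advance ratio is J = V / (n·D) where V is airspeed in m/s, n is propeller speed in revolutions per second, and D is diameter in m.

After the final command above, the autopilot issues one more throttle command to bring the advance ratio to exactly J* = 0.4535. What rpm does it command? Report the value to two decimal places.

set_propeller: D = 0.979 m, P = 0.795 m (p = P/D = 0.812053); state ← (V=0, rpm=0)
throttle_to(3114): rpm ← 3114
set_airspeed(15.26): V ← 15.26 m/s
adjust_airspeed(+2.83): V ← 15.26 +2.83 = 18.09 m/s
throttle_to(1753): rpm ← 1753
final state: V = 18.09 m/s, rpm = 1753 → n = rpm/60 = 29.216667 rev/s
target J* = 0.4535; solve J* = V/(n·D) for n: n = V/(J*·D) = 18.09/(0.4535 × 0.979) = 40.745400 rev/s
rpm = 60·n = 2444.723989

rpm = 2444.72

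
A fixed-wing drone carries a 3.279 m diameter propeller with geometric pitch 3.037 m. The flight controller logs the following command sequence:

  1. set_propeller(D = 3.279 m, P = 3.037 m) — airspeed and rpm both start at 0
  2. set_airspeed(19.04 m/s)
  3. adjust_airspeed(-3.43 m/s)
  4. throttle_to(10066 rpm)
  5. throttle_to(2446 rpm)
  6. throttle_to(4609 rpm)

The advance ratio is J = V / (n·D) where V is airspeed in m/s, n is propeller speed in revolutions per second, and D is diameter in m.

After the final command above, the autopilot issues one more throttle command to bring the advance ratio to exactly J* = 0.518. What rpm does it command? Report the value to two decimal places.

set_propeller: D = 3.279 m, P = 3.037 m (p = P/D = 0.926197); state ← (V=0, rpm=0)
set_airspeed(19.04): V ← 19.04 m/s
adjust_airspeed(-3.43): V ← 19.04 -3.43 = 15.61 m/s
throttle_to(10066): rpm ← 10066
throttle_to(2446): rpm ← 2446
throttle_to(4609): rpm ← 4609
final state: V = 15.61 m/s, rpm = 4609 → n = rpm/60 = 76.816667 rev/s
target J* = 0.518; solve J* = V/(n·D) for n: n = V/(J*·D) = 15.61/(0.518 × 3.279) = 9.190343 rev/s
rpm = 60·n = 551.420588

rpm = 551.42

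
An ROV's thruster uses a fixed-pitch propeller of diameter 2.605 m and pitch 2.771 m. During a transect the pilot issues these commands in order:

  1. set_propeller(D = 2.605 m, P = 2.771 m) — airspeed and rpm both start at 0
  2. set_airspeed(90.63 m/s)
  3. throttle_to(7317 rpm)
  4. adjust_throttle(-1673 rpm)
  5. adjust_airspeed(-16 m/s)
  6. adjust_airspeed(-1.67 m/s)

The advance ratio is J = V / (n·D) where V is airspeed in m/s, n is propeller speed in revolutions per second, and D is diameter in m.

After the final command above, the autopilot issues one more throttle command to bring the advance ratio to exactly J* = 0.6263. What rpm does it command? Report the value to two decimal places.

set_propeller: D = 2.605 m, P = 2.771 m (p = P/D = 1.063724); state ← (V=0, rpm=0)
set_airspeed(90.63): V ← 90.63 m/s
throttle_to(7317): rpm ← 7317
adjust_throttle(-1673): rpm ← 7317 -1673 = 5644
adjust_airspeed(-16): V ← 90.63 -16 = 74.63 m/s
adjust_airspeed(-1.67): V ← 74.63 -1.67 = 72.96 m/s
final state: V = 72.96 m/s, rpm = 5644 → n = rpm/60 = 94.066667 rev/s
target J* = 0.6263; solve J* = V/(n·D) for n: n = V/(J*·D) = 72.96/(0.6263 × 2.605) = 44.719268 rev/s
rpm = 60·n = 2683.156080

rpm = 2683.16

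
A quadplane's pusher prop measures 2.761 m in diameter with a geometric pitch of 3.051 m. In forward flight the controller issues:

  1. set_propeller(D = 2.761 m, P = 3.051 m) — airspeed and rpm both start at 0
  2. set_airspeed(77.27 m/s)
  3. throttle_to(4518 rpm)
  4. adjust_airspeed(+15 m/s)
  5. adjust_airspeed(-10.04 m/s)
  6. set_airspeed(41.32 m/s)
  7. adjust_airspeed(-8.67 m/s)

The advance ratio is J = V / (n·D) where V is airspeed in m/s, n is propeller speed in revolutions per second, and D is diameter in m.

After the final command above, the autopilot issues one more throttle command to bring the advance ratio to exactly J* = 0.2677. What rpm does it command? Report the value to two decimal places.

rpm = 2650.45

set_propeller: D = 2.761 m, P = 3.051 m (p = P/D = 1.105034); state ← (V=0, rpm=0)
set_airspeed(77.27): V ← 77.27 m/s
throttle_to(4518): rpm ← 4518
adjust_airspeed(+15): V ← 77.27 +15 = 92.27 m/s
adjust_airspeed(-10.04): V ← 92.27 -10.04 = 82.23 m/s
set_airspeed(41.32): V ← 41.32 m/s
adjust_airspeed(-8.67): V ← 41.32 -8.67 = 32.65 m/s
final state: V = 32.65 m/s, rpm = 4518 → n = rpm/60 = 75.300000 rev/s
target J* = 0.2677; solve J* = V/(n·D) for n: n = V/(J*·D) = 32.65/(0.2677 × 2.761) = 44.174171 rev/s
rpm = 60·n = 2650.450259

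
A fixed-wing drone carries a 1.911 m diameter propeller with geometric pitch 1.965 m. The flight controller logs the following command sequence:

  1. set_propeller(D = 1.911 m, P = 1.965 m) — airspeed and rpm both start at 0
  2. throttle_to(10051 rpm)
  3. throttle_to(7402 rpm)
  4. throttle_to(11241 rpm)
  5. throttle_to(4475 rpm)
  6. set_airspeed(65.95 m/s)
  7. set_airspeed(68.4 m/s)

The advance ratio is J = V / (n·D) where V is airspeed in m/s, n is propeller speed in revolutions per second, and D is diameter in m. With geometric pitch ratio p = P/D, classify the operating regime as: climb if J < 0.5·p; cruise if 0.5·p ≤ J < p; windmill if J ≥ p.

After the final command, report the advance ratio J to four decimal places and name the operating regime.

set_propeller: D = 1.911 m, P = 1.965 m (p = P/D = 1.028257); state ← (V=0, rpm=0)
throttle_to(10051): rpm ← 10051
throttle_to(7402): rpm ← 7402
throttle_to(11241): rpm ← 11241
throttle_to(4475): rpm ← 4475
set_airspeed(65.95): V ← 65.95 m/s
set_airspeed(68.4): V ← 68.4 m/s
final state: V = 68.4 m/s, rpm = 4475 → n = rpm/60 = 74.583333 rev/s
J = V / (n·D) = 68.4 / (74.583333 × 1.911) = 0.479903
regime bands: climb J<0.5141 | cruise [0.5141, 1.0283) | windmill J≥1.0283
J = 0.4799 → climb

J = 0.4799, regime = climb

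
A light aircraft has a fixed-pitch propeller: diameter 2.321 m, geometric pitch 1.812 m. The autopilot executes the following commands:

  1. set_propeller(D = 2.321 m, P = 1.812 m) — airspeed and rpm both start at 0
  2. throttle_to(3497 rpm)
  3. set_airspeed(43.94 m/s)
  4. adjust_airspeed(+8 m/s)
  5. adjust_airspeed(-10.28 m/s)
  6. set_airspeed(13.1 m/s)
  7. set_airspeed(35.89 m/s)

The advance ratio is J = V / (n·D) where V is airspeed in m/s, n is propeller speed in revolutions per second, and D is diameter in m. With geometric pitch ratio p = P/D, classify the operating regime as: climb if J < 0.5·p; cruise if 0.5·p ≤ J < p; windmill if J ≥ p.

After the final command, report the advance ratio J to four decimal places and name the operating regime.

set_propeller: D = 2.321 m, P = 1.812 m (p = P/D = 0.780698); state ← (V=0, rpm=0)
throttle_to(3497): rpm ← 3497
set_airspeed(43.94): V ← 43.94 m/s
adjust_airspeed(+8): V ← 43.94 +8 = 51.94 m/s
adjust_airspeed(-10.28): V ← 51.94 -10.28 = 41.66 m/s
set_airspeed(13.1): V ← 13.1 m/s
set_airspeed(35.89): V ← 35.89 m/s
final state: V = 35.89 m/s, rpm = 3497 → n = rpm/60 = 58.283333 rev/s
J = V / (n·D) = 35.89 / (58.283333 × 2.321) = 0.265310
regime bands: climb J<0.3903 | cruise [0.3903, 0.7807) | windmill J≥0.7807
J = 0.2653 → climb

J = 0.2653, regime = climb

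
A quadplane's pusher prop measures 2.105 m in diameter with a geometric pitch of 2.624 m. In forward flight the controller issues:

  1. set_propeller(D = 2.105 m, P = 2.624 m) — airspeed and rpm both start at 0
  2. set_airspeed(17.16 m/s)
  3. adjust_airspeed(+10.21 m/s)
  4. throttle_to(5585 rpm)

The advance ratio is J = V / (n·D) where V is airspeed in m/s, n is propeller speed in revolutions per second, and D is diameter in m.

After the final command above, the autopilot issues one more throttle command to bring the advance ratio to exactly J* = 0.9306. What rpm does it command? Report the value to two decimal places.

rpm = 838.32

set_propeller: D = 2.105 m, P = 2.624 m (p = P/D = 1.246556); state ← (V=0, rpm=0)
set_airspeed(17.16): V ← 17.16 m/s
adjust_airspeed(+10.21): V ← 17.16 +10.21 = 27.37 m/s
throttle_to(5585): rpm ← 5585
final state: V = 27.37 m/s, rpm = 5585 → n = rpm/60 = 93.083333 rev/s
target J* = 0.9306; solve J* = V/(n·D) for n: n = V/(J*·D) = 27.37/(0.9306 × 2.105) = 13.972034 rev/s
rpm = 60·n = 838.322069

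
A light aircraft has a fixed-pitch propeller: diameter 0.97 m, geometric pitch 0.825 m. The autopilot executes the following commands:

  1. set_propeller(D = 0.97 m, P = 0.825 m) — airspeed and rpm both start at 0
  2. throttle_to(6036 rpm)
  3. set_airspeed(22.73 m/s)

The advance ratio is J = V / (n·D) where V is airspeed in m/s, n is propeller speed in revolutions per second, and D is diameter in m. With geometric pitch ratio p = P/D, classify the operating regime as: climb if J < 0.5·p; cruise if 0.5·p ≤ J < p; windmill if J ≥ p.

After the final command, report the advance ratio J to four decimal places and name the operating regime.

J = 0.2329, regime = climb

set_propeller: D = 0.97 m, P = 0.825 m (p = P/D = 0.850515); state ← (V=0, rpm=0)
throttle_to(6036): rpm ← 6036
set_airspeed(22.73): V ← 22.73 m/s
final state: V = 22.73 m/s, rpm = 6036 → n = rpm/60 = 100.600000 rev/s
J = V / (n·D) = 22.73 / (100.600000 × 0.97) = 0.232932
regime bands: climb J<0.4253 | cruise [0.4253, 0.8505) | windmill J≥0.8505
J = 0.2329 → climb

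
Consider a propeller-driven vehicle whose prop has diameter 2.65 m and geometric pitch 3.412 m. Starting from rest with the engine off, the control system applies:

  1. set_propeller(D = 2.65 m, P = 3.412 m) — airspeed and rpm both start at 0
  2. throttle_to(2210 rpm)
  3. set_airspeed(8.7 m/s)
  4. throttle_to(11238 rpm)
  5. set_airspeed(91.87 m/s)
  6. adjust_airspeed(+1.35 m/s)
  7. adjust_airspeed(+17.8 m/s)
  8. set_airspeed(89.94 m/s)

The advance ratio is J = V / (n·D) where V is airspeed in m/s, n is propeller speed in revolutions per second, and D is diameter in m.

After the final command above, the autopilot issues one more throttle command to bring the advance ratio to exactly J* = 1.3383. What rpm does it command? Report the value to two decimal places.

rpm = 1521.62

set_propeller: D = 2.65 m, P = 3.412 m (p = P/D = 1.287547); state ← (V=0, rpm=0)
throttle_to(2210): rpm ← 2210
set_airspeed(8.7): V ← 8.7 m/s
throttle_to(11238): rpm ← 11238
set_airspeed(91.87): V ← 91.87 m/s
adjust_airspeed(+1.35): V ← 91.87 +1.35 = 93.22 m/s
adjust_airspeed(+17.8): V ← 93.22 +17.8 = 111.02 m/s
set_airspeed(89.94): V ← 89.94 m/s
final state: V = 89.94 m/s, rpm = 11238 → n = rpm/60 = 187.300000 rev/s
target J* = 1.3383; solve J* = V/(n·D) for n: n = V/(J*·D) = 89.94/(1.3383 × 2.65) = 25.360250 rev/s
rpm = 60·n = 1521.615003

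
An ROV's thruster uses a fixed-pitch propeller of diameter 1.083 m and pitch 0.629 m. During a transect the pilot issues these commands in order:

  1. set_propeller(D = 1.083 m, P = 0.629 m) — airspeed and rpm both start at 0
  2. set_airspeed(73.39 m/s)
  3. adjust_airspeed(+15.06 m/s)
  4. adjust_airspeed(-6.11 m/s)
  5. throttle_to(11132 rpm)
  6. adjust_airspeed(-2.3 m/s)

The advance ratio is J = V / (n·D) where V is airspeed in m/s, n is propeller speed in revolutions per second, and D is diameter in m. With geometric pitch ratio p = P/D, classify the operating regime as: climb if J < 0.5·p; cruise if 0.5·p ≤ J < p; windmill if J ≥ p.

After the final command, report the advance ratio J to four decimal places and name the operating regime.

set_propeller: D = 1.083 m, P = 0.629 m (p = P/D = 0.580794); state ← (V=0, rpm=0)
set_airspeed(73.39): V ← 73.39 m/s
adjust_airspeed(+15.06): V ← 73.39 +15.06 = 88.45 m/s
adjust_airspeed(-6.11): V ← 88.45 -6.11 = 82.34 m/s
throttle_to(11132): rpm ← 11132
adjust_airspeed(-2.3): V ← 82.34 -2.3 = 80.04 m/s
final state: V = 80.04 m/s, rpm = 11132 → n = rpm/60 = 185.533333 rev/s
J = V / (n·D) = 80.04 / (185.533333 × 1.083) = 0.398343
regime bands: climb J<0.2904 | cruise [0.2904, 0.5808) | windmill J≥0.5808
J = 0.3983 → cruise

J = 0.3983, regime = cruise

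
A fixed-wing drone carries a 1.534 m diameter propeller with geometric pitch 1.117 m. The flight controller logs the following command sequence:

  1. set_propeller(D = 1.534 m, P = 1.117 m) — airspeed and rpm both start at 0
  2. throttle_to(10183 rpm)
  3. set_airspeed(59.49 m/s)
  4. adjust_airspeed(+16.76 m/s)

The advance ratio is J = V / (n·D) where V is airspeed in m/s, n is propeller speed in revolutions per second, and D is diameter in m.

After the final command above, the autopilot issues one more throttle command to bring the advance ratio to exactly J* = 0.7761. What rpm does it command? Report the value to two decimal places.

rpm = 3842.80

set_propeller: D = 1.534 m, P = 1.117 m (p = P/D = 0.728162); state ← (V=0, rpm=0)
throttle_to(10183): rpm ← 10183
set_airspeed(59.49): V ← 59.49 m/s
adjust_airspeed(+16.76): V ← 59.49 +16.76 = 76.25 m/s
final state: V = 76.25 m/s, rpm = 10183 → n = rpm/60 = 169.716667 rev/s
target J* = 0.7761; solve J* = V/(n·D) for n: n = V/(J*·D) = 76.25/(0.7761 × 1.534) = 64.046707 rev/s
rpm = 60·n = 3842.802418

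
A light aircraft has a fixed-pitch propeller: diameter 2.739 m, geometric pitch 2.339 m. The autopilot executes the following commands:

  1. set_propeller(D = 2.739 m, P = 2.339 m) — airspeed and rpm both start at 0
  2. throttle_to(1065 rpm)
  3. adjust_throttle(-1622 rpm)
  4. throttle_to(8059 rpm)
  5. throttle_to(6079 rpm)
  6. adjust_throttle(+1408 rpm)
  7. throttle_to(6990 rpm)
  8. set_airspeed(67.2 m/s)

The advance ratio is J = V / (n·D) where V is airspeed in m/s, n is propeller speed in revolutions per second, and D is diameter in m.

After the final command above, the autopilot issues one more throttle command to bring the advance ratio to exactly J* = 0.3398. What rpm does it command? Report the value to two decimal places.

rpm = 4332.17

set_propeller: D = 2.739 m, P = 2.339 m (p = P/D = 0.853961); state ← (V=0, rpm=0)
throttle_to(1065): rpm ← 1065
adjust_throttle(-1622): rpm ← 1065 -1622 = -557
throttle_to(8059): rpm ← 8059
throttle_to(6079): rpm ← 6079
adjust_throttle(+1408): rpm ← 6079 +1408 = 7487
throttle_to(6990): rpm ← 6990
set_airspeed(67.2): V ← 67.2 m/s
final state: V = 67.2 m/s, rpm = 6990 → n = rpm/60 = 116.500000 rev/s
target J* = 0.3398; solve J* = V/(n·D) for n: n = V/(J*·D) = 67.2/(0.3398 × 2.739) = 72.202771 rev/s
rpm = 60·n = 4332.166270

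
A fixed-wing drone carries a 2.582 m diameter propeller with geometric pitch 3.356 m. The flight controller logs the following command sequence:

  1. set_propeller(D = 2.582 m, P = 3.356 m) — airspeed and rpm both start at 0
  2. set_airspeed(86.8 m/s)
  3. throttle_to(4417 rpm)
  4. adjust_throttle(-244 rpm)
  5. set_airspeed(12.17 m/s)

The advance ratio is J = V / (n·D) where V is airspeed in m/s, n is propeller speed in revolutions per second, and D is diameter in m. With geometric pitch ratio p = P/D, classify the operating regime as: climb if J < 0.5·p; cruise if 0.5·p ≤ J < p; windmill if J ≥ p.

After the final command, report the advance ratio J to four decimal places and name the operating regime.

J = 0.0678, regime = climb

set_propeller: D = 2.582 m, P = 3.356 m (p = P/D = 1.299768); state ← (V=0, rpm=0)
set_airspeed(86.8): V ← 86.8 m/s
throttle_to(4417): rpm ← 4417
adjust_throttle(-244): rpm ← 4417 -244 = 4173
set_airspeed(12.17): V ← 12.17 m/s
final state: V = 12.17 m/s, rpm = 4173 → n = rpm/60 = 69.550000 rev/s
J = V / (n·D) = 12.17 / (69.550000 × 2.582) = 0.067770
regime bands: climb J<0.6499 | cruise [0.6499, 1.2998) | windmill J≥1.2998
J = 0.0678 → climb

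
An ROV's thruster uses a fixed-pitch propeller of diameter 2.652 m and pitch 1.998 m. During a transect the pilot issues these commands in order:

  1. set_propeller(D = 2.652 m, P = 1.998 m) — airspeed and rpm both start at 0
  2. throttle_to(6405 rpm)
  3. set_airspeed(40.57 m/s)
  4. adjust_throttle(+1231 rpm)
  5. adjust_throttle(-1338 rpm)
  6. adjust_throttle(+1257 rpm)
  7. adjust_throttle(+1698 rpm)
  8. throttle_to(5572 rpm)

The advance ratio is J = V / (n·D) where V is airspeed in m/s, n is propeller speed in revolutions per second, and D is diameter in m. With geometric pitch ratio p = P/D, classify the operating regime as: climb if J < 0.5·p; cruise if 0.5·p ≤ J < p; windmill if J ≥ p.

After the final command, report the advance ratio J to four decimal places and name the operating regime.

set_propeller: D = 2.652 m, P = 1.998 m (p = P/D = 0.753394); state ← (V=0, rpm=0)
throttle_to(6405): rpm ← 6405
set_airspeed(40.57): V ← 40.57 m/s
adjust_throttle(+1231): rpm ← 6405 +1231 = 7636
adjust_throttle(-1338): rpm ← 7636 -1338 = 6298
adjust_throttle(+1257): rpm ← 6298 +1257 = 7555
adjust_throttle(+1698): rpm ← 7555 +1698 = 9253
throttle_to(5572): rpm ← 5572
final state: V = 40.57 m/s, rpm = 5572 → n = rpm/60 = 92.866667 rev/s
J = V / (n·D) = 40.57 / (92.866667 × 2.652) = 0.164730
regime bands: climb J<0.3767 | cruise [0.3767, 0.7534) | windmill J≥0.7534
J = 0.1647 → climb

J = 0.1647, regime = climb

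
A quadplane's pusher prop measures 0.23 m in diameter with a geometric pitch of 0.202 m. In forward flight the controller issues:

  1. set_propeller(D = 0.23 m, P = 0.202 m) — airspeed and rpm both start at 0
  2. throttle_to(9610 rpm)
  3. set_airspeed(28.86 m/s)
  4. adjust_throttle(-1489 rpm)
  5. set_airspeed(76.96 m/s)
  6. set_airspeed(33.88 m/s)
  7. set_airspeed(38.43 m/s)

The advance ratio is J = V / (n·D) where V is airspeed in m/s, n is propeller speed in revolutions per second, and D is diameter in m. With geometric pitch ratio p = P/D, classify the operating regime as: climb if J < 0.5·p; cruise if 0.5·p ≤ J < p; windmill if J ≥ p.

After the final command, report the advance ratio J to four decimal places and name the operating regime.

J = 1.2345, regime = windmill

set_propeller: D = 0.23 m, P = 0.202 m (p = P/D = 0.878261); state ← (V=0, rpm=0)
throttle_to(9610): rpm ← 9610
set_airspeed(28.86): V ← 28.86 m/s
adjust_throttle(-1489): rpm ← 9610 -1489 = 8121
set_airspeed(76.96): V ← 76.96 m/s
set_airspeed(33.88): V ← 33.88 m/s
set_airspeed(38.43): V ← 38.43 m/s
final state: V = 38.43 m/s, rpm = 8121 → n = rpm/60 = 135.350000 rev/s
J = V / (n·D) = 38.43 / (135.350000 × 0.23) = 1.234481
regime bands: climb J<0.4391 | cruise [0.4391, 0.8783) | windmill J≥0.8783
J = 1.2345 → windmill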